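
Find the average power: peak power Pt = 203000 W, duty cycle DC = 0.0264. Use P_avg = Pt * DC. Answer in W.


P_avg = 203000 * 0.0264 = 5359.2 W

5359.2 W


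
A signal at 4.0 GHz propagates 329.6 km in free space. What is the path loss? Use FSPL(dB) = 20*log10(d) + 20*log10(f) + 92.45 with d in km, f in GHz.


20*log10(329.6) = 50.36
20*log10(4.0) = 12.04
FSPL = 154.9 dB

154.9 dB


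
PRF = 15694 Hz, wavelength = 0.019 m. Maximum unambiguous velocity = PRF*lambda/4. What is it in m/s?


V_ua = 15694 * 0.019 / 4 = 74.5 m/s

74.5 m/s


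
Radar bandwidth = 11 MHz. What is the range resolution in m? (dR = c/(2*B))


dR = 3e8 / (2 * 11000000.0) = 13.64 m

13.64 m


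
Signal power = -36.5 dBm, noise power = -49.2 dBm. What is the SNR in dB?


SNR = -36.5 - (-49.2) = 12.7 dB

12.7 dB


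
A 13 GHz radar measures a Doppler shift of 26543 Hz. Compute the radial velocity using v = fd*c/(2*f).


v = 26543 * 3e8 / (2 * 13000000000.0) = 306.3 m/s

306.3 m/s


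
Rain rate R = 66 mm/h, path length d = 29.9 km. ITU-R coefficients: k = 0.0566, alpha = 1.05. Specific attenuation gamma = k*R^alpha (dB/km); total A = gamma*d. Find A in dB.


gamma = 0.0566 * 66^1.05 = 4.606145 dB/km
A = 4.606145 * 29.9 = 137.72 dB

137.72 dB


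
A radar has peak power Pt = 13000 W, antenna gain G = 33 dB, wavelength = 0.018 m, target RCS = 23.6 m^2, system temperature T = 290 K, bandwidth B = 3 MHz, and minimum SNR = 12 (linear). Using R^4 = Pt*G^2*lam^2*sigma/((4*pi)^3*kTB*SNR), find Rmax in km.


G_lin = 10^(33/10) = 1995.262315
R^4 = 13000 * 1995.262315^2 * 0.018^2 * 23.6 / ((4*pi)^3 * 1.38e-23 * 290 * 3000000.0 * 12)
R^4 = 1.38418e18 m^4
R_max = (1.38418e18)^(1/4) = 34300.3 m = 34.3 km

34.3 km


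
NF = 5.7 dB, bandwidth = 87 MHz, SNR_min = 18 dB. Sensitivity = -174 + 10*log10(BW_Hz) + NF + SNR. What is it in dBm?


10*log10(87000000.0) = 79.4
S = -174 + 79.4 + 5.7 + 18 = -70.9 dBm

-70.9 dBm


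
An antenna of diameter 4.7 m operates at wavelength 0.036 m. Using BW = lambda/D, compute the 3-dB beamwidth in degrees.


BW_rad = 0.036 / 4.7 = 0.00766
BW_deg = 0.44 degrees

0.44 degrees


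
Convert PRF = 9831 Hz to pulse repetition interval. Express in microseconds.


PRI = 1/9831 = 0.0001017191 s = 101.7 us

101.7 us


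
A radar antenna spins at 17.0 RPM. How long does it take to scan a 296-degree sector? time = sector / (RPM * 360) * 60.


t = 296 / (17.0 * 360) * 60 = 2.9 s

2.9 s


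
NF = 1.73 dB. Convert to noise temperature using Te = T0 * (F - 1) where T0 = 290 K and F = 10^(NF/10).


NF_lin = 10^(1.73/10) = 1.489361
Te = 290 * (1.489361 - 1) = 141.9 K

141.9 K


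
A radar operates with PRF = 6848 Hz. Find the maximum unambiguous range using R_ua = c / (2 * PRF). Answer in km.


R_ua = 3e8 / (2 * 6848) = 21904.2 m = 21.9 km

21.9 km


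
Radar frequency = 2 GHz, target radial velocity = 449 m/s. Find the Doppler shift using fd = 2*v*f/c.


fd = 2 * 449 * 2000000000.0 / 3e8 = 5986.7 Hz

5986.7 Hz


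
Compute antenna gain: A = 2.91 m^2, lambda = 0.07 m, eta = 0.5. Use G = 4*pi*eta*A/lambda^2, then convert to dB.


G_linear = 4*pi*0.5*2.91/0.07^2 = 3731.44
G_dB = 10*log10(3731.44) = 35.7 dB

35.7 dB


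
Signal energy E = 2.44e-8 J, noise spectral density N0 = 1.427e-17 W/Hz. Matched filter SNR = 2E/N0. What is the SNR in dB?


SNR_lin = 2 * 2.44e-8 / 1.427e-17 = 3.42e9
SNR_dB = 10*log10(3.42e9) = 95.3 dB

95.3 dB


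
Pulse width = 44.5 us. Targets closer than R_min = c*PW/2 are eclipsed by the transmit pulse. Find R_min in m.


R_min = 3e8 * 44.5e-6 / 2 = 6675.0 m

6675.0 m


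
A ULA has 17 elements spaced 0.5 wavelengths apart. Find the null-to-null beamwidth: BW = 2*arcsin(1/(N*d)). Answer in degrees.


1/(N*d) = 1/(17*0.5) = 0.117647
BW = 2*arcsin(0.117647) = 13.5 degrees

13.5 degrees


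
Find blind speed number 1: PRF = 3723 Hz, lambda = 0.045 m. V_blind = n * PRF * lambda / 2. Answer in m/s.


V_blind = 1 * 3723 * 0.045 / 2 = 83.8 m/s

83.8 m/s


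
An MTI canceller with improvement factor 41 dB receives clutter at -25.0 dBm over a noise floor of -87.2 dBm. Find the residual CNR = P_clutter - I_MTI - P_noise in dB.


CNR = -25.0 - 41 - (-87.2) = 21.2 dB

21.2 dB


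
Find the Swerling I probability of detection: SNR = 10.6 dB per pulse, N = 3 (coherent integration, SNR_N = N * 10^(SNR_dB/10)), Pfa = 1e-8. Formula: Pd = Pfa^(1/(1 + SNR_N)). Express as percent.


SNR_lin = 10^(10.6/10) = 11.48154
SNR_N = 3 * 11.48154 = 34.44462
1/(1 + SNR_N) = 1/35.44462 = 0.028213
Pd = (1e-8)^0.028213 = 0.5947
Pd = 59.5%

59.5%


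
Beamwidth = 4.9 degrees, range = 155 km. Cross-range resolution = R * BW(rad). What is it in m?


BW_rad = 0.085521133
CR = 155000 * 0.085521133 = 13255.8 m

13255.8 m


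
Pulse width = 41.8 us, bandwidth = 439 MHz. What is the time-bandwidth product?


TBP = 41.8 * 439 = 18350.2

18350.2


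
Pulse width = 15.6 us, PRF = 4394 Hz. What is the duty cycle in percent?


DC = 15.6e-6 * 4394 * 100 = 6.85%

6.85%


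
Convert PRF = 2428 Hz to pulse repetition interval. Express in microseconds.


PRI = 1/2428 = 0.0004118616 s = 411.9 us

411.9 us


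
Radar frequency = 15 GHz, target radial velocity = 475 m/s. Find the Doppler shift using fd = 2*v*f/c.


fd = 2 * 475 * 15000000000.0 / 3e8 = 47500.0 Hz

47500.0 Hz


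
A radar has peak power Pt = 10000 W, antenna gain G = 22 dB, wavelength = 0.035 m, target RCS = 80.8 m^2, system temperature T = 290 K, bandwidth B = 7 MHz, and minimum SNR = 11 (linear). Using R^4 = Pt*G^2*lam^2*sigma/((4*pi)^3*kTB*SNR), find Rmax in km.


G_lin = 10^(22/10) = 158.489319
R^4 = 10000 * 158.489319^2 * 0.035^2 * 80.8 / ((4*pi)^3 * 1.38e-23 * 290 * 7000000.0 * 11)
R^4 = 4.06584e16 m^4
R_max = (4.06584e16)^(1/4) = 14200.0 m = 14.2 km

14.2 km


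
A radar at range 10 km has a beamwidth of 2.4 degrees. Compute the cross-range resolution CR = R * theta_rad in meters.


BW_rad = 0.041887902
CR = 10000 * 0.041887902 = 418.9 m

418.9 m


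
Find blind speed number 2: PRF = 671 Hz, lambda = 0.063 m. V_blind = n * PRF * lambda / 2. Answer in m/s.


V_blind = 2 * 671 * 0.063 / 2 = 42.3 m/s

42.3 m/s


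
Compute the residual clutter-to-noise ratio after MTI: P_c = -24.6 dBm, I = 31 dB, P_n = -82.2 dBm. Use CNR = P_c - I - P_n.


CNR = -24.6 - 31 - (-82.2) = 26.6 dB

26.6 dB


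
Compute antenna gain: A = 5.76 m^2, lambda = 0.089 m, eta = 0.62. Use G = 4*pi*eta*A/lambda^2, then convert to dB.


G_linear = 4*pi*0.62*5.76/0.089^2 = 5665.58
G_dB = 10*log10(5665.58) = 37.5 dB

37.5 dB


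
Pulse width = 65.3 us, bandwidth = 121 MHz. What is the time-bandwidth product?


TBP = 65.3 * 121 = 7901.3

7901.3


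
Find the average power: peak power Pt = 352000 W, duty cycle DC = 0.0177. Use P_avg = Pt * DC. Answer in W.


P_avg = 352000 * 0.0177 = 6230.4 W

6230.4 W


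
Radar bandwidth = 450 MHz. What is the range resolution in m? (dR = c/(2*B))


dR = 3e8 / (2 * 450000000.0) = 0.33 m

0.33 m


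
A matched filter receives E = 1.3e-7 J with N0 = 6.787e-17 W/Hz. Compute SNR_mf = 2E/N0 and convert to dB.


SNR_lin = 2 * 1.3e-7 / 6.787e-17 = 3.831e9
SNR_dB = 10*log10(3.831e9) = 95.8 dB

95.8 dB


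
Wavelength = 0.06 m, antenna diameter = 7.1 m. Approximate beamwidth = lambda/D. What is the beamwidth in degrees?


BW_rad = 0.06 / 7.1 = 0.008451
BW_deg = 0.48 degrees

0.48 degrees


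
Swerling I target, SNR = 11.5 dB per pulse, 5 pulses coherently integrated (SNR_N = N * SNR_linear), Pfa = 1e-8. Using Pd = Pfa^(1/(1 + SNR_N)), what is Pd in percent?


SNR_lin = 10^(11.5/10) = 14.12538
SNR_N = 5 * 14.12538 = 70.6269
1/(1 + SNR_N) = 1/71.6269 = 0.0139612
Pd = (1e-8)^0.0139612 = 0.77323
Pd = 77.3%

77.3%


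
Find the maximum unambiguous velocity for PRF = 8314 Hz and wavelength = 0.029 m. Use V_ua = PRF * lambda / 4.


V_ua = 8314 * 0.029 / 4 = 60.3 m/s

60.3 m/s


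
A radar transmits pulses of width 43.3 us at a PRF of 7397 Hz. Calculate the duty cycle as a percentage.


DC = 43.3e-6 * 7397 * 100 = 32.03%

32.03%


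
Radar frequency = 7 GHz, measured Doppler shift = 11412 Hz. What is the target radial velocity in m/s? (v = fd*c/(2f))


v = 11412 * 3e8 / (2 * 7000000000.0) = 244.5 m/s

244.5 m/s


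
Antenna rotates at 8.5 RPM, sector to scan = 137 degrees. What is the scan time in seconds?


t = 137 / (8.5 * 360) * 60 = 2.69 s

2.69 s


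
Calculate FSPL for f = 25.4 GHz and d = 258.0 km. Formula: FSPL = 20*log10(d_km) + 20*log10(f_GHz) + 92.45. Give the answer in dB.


20*log10(258.0) = 48.23
20*log10(25.4) = 28.1
FSPL = 168.8 dB

168.8 dB


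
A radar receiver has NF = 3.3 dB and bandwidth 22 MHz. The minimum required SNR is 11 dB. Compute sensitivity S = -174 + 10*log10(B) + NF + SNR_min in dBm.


10*log10(22000000.0) = 73.42
S = -174 + 73.42 + 3.3 + 11 = -86.3 dBm

-86.3 dBm


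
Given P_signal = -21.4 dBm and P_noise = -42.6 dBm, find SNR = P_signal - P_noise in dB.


SNR = -21.4 - (-42.6) = 21.2 dB

21.2 dB


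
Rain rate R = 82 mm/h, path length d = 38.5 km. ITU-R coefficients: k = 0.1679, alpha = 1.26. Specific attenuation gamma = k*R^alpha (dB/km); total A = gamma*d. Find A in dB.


gamma = 0.1679 * 82^1.26 = 43.296835 dB/km
A = 43.296835 * 38.5 = 1666.93 dB

1666.93 dB


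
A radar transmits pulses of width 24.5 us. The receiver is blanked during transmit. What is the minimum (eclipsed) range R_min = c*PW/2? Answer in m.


R_min = 3e8 * 24.5e-6 / 2 = 3675.0 m

3675.0 m


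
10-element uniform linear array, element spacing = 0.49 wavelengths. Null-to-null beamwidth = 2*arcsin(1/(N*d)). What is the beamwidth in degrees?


1/(N*d) = 1/(10*0.49) = 0.204082
BW = 2*arcsin(0.204082) = 23.6 degrees

23.6 degrees


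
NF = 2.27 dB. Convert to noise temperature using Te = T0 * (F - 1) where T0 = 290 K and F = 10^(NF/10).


NF_lin = 10^(2.27/10) = 1.686553
Te = 290 * (1.686553 - 1) = 199.1 K

199.1 K


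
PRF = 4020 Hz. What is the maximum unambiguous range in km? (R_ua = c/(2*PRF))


R_ua = 3e8 / (2 * 4020) = 37313.4 m = 37.3 km

37.3 km


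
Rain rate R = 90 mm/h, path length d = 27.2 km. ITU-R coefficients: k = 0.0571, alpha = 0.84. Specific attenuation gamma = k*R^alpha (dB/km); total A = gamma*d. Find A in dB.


gamma = 0.0571 * 90^0.84 = 2.501496 dB/km
A = 2.501496 * 27.2 = 68.04 dB

68.04 dB


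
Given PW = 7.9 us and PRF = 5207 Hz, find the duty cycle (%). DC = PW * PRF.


DC = 7.9e-6 * 5207 * 100 = 4.11%

4.11%


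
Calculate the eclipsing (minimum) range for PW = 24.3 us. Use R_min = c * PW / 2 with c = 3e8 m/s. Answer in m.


R_min = 3e8 * 24.3e-6 / 2 = 3645.0 m

3645.0 m


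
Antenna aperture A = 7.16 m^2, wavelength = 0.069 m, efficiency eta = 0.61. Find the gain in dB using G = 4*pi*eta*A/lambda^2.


G_linear = 4*pi*0.61*7.16/0.069^2 = 11528.02
G_dB = 10*log10(11528.02) = 40.6 dB

40.6 dB


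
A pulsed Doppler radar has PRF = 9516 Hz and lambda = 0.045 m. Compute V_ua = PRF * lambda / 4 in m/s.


V_ua = 9516 * 0.045 / 4 = 107.1 m/s

107.1 m/s


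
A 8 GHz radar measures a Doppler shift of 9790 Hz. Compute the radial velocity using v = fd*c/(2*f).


v = 9790 * 3e8 / (2 * 8000000000.0) = 183.6 m/s

183.6 m/s


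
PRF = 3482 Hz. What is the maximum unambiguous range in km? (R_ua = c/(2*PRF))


R_ua = 3e8 / (2 * 3482) = 43078.7 m = 43.1 km

43.1 km


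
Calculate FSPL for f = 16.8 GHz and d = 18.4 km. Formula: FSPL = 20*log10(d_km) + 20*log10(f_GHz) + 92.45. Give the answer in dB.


20*log10(18.4) = 25.3
20*log10(16.8) = 24.51
FSPL = 142.3 dB

142.3 dB


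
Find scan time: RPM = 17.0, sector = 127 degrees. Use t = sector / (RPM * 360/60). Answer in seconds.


t = 127 / (17.0 * 360) * 60 = 1.25 s

1.25 s


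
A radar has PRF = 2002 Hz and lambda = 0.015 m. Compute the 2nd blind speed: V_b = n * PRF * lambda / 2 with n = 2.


V_blind = 2 * 2002 * 0.015 / 2 = 30.0 m/s

30.0 m/s


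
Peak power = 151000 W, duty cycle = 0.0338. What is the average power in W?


P_avg = 151000 * 0.0338 = 5103.8 W

5103.8 W


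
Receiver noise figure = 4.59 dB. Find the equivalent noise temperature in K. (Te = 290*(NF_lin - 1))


NF_lin = 10^(4.59/10) = 2.877398
Te = 290 * (2.877398 - 1) = 544.4 K

544.4 K


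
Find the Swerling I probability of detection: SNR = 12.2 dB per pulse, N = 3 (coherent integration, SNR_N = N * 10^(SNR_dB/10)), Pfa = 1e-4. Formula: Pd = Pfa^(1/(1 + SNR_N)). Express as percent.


SNR_lin = 10^(12.2/10) = 16.59587
SNR_N = 3 * 16.59587 = 49.78761
1/(1 + SNR_N) = 1/50.78761 = 0.0196898
Pd = (1e-4)^0.0196898 = 0.83414
Pd = 83.4%

83.4%


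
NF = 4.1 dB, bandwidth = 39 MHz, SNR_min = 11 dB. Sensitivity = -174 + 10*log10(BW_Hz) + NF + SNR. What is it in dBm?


10*log10(39000000.0) = 75.91
S = -174 + 75.91 + 4.1 + 11 = -83.0 dBm

-83.0 dBm


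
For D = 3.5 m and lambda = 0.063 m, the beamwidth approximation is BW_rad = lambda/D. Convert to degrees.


BW_rad = 0.063 / 3.5 = 0.018
BW_deg = 1.03 degrees

1.03 degrees


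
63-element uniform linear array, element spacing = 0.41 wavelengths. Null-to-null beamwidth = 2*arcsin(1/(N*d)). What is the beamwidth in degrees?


1/(N*d) = 1/(63*0.41) = 0.038715
BW = 2*arcsin(0.038715) = 4.4 degrees

4.4 degrees


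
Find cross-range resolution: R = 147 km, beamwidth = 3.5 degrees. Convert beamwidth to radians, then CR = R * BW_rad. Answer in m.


BW_rad = 0.061086524
CR = 147000 * 0.061086524 = 8979.7 m

8979.7 m


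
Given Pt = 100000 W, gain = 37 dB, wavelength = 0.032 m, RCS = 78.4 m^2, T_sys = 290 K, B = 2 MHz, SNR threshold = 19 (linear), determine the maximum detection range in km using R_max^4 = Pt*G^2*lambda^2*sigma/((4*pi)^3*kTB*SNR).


G_lin = 10^(37/10) = 5011.872336
R^4 = 100000 * 5011.872336^2 * 0.032^2 * 78.4 / ((4*pi)^3 * 1.38e-23 * 290 * 2000000.0 * 19)
R^4 = 6.6823e20 m^4
R_max = (6.6823e20)^(1/4) = 160779.8 m = 160.8 km

160.8 km


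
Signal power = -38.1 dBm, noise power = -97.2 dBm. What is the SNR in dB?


SNR = -38.1 - (-97.2) = 59.1 dB

59.1 dB


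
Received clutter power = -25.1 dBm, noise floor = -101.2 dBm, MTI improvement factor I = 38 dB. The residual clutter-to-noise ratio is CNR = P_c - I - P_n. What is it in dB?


CNR = -25.1 - 38 - (-101.2) = 38.1 dB

38.1 dB


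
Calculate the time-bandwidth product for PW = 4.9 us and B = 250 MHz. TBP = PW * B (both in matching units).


TBP = 4.9 * 250 = 1225.0

1225.0


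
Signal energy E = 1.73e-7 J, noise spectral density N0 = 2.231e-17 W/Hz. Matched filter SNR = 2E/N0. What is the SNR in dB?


SNR_lin = 2 * 1.73e-7 / 2.231e-17 = 1.551e10
SNR_dB = 10*log10(1.551e10) = 101.9 dB

101.9 dB


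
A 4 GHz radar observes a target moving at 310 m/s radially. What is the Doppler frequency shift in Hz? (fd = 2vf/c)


fd = 2 * 310 * 4000000000.0 / 3e8 = 8266.7 Hz

8266.7 Hz


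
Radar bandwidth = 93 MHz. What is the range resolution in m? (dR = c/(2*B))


dR = 3e8 / (2 * 93000000.0) = 1.61 m

1.61 m


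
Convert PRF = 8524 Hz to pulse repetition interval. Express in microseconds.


PRI = 1/8524 = 0.0001173158 s = 117.3 us

117.3 us


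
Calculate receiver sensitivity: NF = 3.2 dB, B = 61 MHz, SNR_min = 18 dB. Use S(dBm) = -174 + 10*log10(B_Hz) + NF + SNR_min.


10*log10(61000000.0) = 77.85
S = -174 + 77.85 + 3.2 + 18 = -74.9 dBm

-74.9 dBm


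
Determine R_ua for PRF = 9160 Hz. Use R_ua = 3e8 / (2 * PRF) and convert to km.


R_ua = 3e8 / (2 * 9160) = 16375.5 m = 16.4 km

16.4 km


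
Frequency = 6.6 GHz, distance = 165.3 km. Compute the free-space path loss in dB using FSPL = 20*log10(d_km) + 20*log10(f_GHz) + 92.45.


20*log10(165.3) = 44.37
20*log10(6.6) = 16.39
FSPL = 153.2 dB

153.2 dB


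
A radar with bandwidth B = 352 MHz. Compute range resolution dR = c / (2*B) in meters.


dR = 3e8 / (2 * 352000000.0) = 0.43 m

0.43 m


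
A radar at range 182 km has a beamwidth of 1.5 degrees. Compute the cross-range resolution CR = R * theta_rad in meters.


BW_rad = 0.026179939
CR = 182000 * 0.026179939 = 4764.7 m

4764.7 m


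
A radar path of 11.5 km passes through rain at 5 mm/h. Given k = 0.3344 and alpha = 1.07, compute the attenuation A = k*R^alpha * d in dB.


gamma = 0.3344 * 5^1.07 = 1.871389 dB/km
A = 1.871389 * 11.5 = 21.52 dB

21.52 dB


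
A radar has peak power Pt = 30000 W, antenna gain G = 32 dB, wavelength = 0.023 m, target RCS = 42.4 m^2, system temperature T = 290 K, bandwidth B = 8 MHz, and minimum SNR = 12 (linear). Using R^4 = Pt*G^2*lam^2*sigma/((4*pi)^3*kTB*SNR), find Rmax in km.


G_lin = 10^(32/10) = 1584.893192
R^4 = 30000 * 1584.893192^2 * 0.023^2 * 42.4 / ((4*pi)^3 * 1.38e-23 * 290 * 8000000.0 * 12)
R^4 = 2.217e18 m^4
R_max = (2.217e18)^(1/4) = 38587.0 m = 38.6 km

38.6 km


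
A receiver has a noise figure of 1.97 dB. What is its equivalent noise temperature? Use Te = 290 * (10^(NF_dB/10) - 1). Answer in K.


NF_lin = 10^(1.97/10) = 1.573983
Te = 290 * (1.573983 - 1) = 166.5 K

166.5 K


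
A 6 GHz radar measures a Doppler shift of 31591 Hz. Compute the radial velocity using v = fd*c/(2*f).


v = 31591 * 3e8 / (2 * 6000000000.0) = 789.8 m/s

789.8 m/s


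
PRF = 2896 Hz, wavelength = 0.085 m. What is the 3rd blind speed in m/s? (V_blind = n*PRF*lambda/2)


V_blind = 3 * 2896 * 0.085 / 2 = 369.2 m/s

369.2 m/s


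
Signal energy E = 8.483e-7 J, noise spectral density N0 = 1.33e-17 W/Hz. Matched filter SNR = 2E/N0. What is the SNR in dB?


SNR_lin = 2 * 8.483e-7 / 1.33e-17 = 1.276e11
SNR_dB = 10*log10(1.276e11) = 111.1 dB

111.1 dB


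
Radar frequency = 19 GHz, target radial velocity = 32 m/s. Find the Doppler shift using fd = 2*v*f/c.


fd = 2 * 32 * 19000000000.0 / 3e8 = 4053.3 Hz

4053.3 Hz


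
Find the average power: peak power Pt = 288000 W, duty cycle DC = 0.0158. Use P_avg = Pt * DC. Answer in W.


P_avg = 288000 * 0.0158 = 4550.4 W

4550.4 W


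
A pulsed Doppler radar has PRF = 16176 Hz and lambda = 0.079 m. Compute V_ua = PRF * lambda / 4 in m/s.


V_ua = 16176 * 0.079 / 4 = 319.5 m/s

319.5 m/s


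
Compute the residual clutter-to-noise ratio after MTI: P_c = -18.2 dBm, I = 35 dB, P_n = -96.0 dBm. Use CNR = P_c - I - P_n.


CNR = -18.2 - 35 - (-96.0) = 42.8 dB

42.8 dB


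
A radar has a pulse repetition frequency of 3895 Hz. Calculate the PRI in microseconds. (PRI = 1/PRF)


PRI = 1/3895 = 0.0002567394 s = 256.7 us

256.7 us


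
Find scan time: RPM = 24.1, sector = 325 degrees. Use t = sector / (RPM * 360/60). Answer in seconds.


t = 325 / (24.1 * 360) * 60 = 2.25 s

2.25 s


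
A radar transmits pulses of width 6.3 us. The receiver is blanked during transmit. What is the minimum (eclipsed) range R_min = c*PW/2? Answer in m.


R_min = 3e8 * 6.3e-6 / 2 = 945.0 m

945.0 m


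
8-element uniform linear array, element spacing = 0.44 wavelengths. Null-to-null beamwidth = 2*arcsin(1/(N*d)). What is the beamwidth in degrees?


1/(N*d) = 1/(8*0.44) = 0.284091
BW = 2*arcsin(0.284091) = 33.0 degrees

33.0 degrees


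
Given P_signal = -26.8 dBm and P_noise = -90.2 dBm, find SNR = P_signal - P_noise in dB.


SNR = -26.8 - (-90.2) = 63.4 dB

63.4 dB


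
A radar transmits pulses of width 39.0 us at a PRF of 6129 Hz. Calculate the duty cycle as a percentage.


DC = 39.0e-6 * 6129 * 100 = 23.9%

23.9%


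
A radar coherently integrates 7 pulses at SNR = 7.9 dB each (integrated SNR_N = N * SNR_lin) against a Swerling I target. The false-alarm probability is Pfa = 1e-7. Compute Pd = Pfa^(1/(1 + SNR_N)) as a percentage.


SNR_lin = 10^(7.9/10) = 6.16595
SNR_N = 7 * 6.16595 = 43.16165
1/(1 + SNR_N) = 1/44.16165 = 0.0226441
Pd = (1e-7)^0.0226441 = 0.69421
Pd = 69.4%

69.4%


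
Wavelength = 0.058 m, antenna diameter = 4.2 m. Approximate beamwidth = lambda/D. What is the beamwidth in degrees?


BW_rad = 0.058 / 4.2 = 0.01381
BW_deg = 0.79 degrees

0.79 degrees


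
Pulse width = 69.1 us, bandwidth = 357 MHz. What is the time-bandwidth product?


TBP = 69.1 * 357 = 24668.7

24668.7


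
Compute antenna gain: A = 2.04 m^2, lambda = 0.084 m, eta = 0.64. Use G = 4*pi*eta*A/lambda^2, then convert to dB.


G_linear = 4*pi*0.64*2.04/0.084^2 = 2325.21
G_dB = 10*log10(2325.21) = 33.7 dB

33.7 dB


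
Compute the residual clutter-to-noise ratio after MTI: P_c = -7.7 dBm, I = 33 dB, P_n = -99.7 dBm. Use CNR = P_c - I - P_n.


CNR = -7.7 - 33 - (-99.7) = 59.0 dB

59.0 dB


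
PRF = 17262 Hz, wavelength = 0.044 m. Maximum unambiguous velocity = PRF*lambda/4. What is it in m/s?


V_ua = 17262 * 0.044 / 4 = 189.9 m/s

189.9 m/s


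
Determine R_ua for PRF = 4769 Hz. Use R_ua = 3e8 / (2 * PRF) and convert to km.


R_ua = 3e8 / (2 * 4769) = 31453.1 m = 31.5 km

31.5 km


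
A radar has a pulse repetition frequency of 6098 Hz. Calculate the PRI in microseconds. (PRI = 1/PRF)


PRI = 1/6098 = 0.0001639882 s = 164.0 us

164.0 us


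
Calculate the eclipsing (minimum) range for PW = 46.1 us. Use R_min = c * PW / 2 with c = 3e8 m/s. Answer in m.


R_min = 3e8 * 46.1e-6 / 2 = 6915.0 m

6915.0 m


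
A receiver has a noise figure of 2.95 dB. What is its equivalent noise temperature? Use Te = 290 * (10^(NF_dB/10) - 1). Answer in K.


NF_lin = 10^(2.95/10) = 1.972423
Te = 290 * (1.972423 - 1) = 282.0 K

282.0 K


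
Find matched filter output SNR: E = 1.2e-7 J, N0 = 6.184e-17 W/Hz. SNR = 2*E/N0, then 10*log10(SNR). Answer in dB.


SNR_lin = 2 * 1.2e-7 / 6.184e-17 = 3.881e9
SNR_dB = 10*log10(3.881e9) = 95.9 dB

95.9 dB


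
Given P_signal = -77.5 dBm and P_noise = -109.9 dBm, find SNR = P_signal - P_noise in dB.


SNR = -77.5 - (-109.9) = 32.4 dB

32.4 dB


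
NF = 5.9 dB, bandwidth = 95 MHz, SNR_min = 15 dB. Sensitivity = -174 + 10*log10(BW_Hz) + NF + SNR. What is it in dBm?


10*log10(95000000.0) = 79.78
S = -174 + 79.78 + 5.9 + 15 = -73.3 dBm

-73.3 dBm


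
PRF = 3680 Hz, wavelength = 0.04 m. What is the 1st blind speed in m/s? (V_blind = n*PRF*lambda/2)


V_blind = 1 * 3680 * 0.04 / 2 = 73.6 m/s

73.6 m/s


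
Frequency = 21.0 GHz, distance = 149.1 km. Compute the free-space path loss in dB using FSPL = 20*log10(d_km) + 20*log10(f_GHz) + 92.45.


20*log10(149.1) = 43.47
20*log10(21.0) = 26.44
FSPL = 162.4 dB

162.4 dB


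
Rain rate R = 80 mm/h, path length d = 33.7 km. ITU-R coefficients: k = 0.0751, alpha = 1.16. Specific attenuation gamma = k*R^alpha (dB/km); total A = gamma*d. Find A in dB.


gamma = 0.0751 * 80^1.16 = 12.112236 dB/km
A = 12.112236 * 33.7 = 408.18 dB

408.18 dB


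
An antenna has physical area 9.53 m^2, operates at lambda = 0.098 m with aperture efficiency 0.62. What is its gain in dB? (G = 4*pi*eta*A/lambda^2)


G_linear = 4*pi*0.62*9.53/0.098^2 = 7731.12
G_dB = 10*log10(7731.12) = 38.9 dB

38.9 dB


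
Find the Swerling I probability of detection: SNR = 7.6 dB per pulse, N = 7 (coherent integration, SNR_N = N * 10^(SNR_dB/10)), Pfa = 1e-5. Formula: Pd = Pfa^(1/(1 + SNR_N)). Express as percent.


SNR_lin = 10^(7.6/10) = 5.7544
SNR_N = 7 * 5.7544 = 40.2808
1/(1 + SNR_N) = 1/41.2808 = 0.0242243
Pd = (1e-5)^0.0242243 = 0.75662
Pd = 75.7%

75.7%


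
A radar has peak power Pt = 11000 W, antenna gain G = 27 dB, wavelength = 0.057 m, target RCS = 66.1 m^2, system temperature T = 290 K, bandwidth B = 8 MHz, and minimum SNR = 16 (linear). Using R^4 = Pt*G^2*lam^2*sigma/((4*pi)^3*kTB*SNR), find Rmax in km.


G_lin = 10^(27/10) = 501.187234
R^4 = 11000 * 501.187234^2 * 0.057^2 * 66.1 / ((4*pi)^3 * 1.38e-23 * 290 * 8000000.0 * 16)
R^4 = 5.8375e17 m^4
R_max = (5.8375e17)^(1/4) = 27641.2 m = 27.6 km

27.6 km


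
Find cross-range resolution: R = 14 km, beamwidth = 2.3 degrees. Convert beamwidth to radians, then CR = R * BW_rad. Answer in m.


BW_rad = 0.040142573
CR = 14000 * 0.040142573 = 562.0 m

562.0 m


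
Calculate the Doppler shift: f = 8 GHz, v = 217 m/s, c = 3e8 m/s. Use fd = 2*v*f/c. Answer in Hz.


fd = 2 * 217 * 8000000000.0 / 3e8 = 11573.3 Hz

11573.3 Hz


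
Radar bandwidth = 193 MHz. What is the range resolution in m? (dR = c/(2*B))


dR = 3e8 / (2 * 193000000.0) = 0.78 m

0.78 m


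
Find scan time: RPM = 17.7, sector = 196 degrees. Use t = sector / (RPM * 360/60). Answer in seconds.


t = 196 / (17.7 * 360) * 60 = 1.85 s

1.85 s


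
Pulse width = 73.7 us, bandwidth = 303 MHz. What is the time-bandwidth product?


TBP = 73.7 * 303 = 22331.1

22331.1


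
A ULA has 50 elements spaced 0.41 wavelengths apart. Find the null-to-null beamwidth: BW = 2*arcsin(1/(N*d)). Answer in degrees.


1/(N*d) = 1/(50*0.41) = 0.04878
BW = 2*arcsin(0.04878) = 5.6 degrees

5.6 degrees


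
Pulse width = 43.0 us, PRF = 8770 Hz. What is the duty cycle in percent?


DC = 43.0e-6 * 8770 * 100 = 37.71%

37.71%


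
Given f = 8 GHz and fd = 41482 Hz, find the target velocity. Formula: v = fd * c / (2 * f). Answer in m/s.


v = 41482 * 3e8 / (2 * 8000000000.0) = 777.8 m/s

777.8 m/s


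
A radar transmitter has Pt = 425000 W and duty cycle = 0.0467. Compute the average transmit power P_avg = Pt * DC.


P_avg = 425000 * 0.0467 = 19847.5 W

19847.5 W


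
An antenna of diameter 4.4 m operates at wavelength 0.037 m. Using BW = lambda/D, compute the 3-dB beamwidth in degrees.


BW_rad = 0.037 / 4.4 = 0.008409
BW_deg = 0.48 degrees

0.48 degrees


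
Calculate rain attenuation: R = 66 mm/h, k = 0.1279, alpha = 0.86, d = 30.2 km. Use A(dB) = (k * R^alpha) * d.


gamma = 0.1279 * 66^0.86 = 4.695462 dB/km
A = 4.695462 * 30.2 = 141.8 dB

141.8 dB


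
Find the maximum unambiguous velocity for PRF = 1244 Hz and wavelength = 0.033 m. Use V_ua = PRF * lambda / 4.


V_ua = 1244 * 0.033 / 4 = 10.3 m/s

10.3 m/s


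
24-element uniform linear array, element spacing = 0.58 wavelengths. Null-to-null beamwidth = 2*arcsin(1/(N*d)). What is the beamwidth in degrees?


1/(N*d) = 1/(24*0.58) = 0.071839
BW = 2*arcsin(0.071839) = 8.2 degrees

8.2 degrees


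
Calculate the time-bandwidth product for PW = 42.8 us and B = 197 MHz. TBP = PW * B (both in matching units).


TBP = 42.8 * 197 = 8431.6

8431.6


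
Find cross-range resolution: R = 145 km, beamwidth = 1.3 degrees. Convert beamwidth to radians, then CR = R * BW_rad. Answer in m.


BW_rad = 0.02268928
CR = 145000 * 0.02268928 = 3289.9 m

3289.9 m


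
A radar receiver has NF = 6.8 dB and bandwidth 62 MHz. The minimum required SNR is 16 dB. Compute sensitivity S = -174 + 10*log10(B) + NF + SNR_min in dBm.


10*log10(62000000.0) = 77.92
S = -174 + 77.92 + 6.8 + 16 = -73.3 dBm

-73.3 dBm


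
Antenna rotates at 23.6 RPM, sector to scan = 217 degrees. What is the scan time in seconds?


t = 217 / (23.6 * 360) * 60 = 1.53 s

1.53 s


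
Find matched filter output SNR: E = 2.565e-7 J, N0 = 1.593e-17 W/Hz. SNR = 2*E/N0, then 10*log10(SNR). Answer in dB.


SNR_lin = 2 * 2.565e-7 / 1.593e-17 = 3.22e10
SNR_dB = 10*log10(3.22e10) = 105.1 dB

105.1 dB


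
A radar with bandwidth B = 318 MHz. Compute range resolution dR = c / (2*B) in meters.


dR = 3e8 / (2 * 318000000.0) = 0.47 m

0.47 m


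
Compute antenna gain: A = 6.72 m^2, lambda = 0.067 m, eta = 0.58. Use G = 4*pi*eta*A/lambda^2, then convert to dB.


G_linear = 4*pi*0.58*6.72/0.067^2 = 10910.82
G_dB = 10*log10(10910.82) = 40.4 dB

40.4 dB


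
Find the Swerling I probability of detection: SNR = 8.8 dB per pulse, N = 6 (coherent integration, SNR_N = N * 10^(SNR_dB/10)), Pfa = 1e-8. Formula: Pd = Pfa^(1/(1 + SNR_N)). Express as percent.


SNR_lin = 10^(8.8/10) = 7.58578
SNR_N = 6 * 7.58578 = 45.51468
1/(1 + SNR_N) = 1/46.51468 = 0.0214986
Pd = (1e-8)^0.0214986 = 0.67299
Pd = 67.3%

67.3%


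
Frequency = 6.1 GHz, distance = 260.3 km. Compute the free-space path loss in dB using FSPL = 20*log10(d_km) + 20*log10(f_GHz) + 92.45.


20*log10(260.3) = 48.31
20*log10(6.1) = 15.71
FSPL = 156.5 dB

156.5 dB


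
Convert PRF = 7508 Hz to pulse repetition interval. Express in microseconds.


PRI = 1/7508 = 0.0001331913 s = 133.2 us

133.2 us


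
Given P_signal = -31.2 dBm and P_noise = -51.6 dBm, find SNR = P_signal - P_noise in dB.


SNR = -31.2 - (-51.6) = 20.4 dB

20.4 dB


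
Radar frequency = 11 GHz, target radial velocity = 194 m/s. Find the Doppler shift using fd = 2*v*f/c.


fd = 2 * 194 * 11000000000.0 / 3e8 = 14226.7 Hz

14226.7 Hz


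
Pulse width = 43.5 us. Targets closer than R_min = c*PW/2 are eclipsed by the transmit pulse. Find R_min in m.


R_min = 3e8 * 43.5e-6 / 2 = 6525.0 m

6525.0 m


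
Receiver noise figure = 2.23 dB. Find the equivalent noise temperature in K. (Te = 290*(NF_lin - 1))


NF_lin = 10^(2.23/10) = 1.671091
Te = 290 * (1.671091 - 1) = 194.6 K

194.6 K


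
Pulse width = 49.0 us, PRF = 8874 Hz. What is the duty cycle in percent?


DC = 49.0e-6 * 8874 * 100 = 43.48%

43.48%


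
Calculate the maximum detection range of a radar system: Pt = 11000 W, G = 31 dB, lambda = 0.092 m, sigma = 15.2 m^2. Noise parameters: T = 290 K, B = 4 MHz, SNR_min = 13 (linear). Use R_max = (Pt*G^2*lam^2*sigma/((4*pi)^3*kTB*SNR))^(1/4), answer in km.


G_lin = 10^(31/10) = 1258.925412
R^4 = 11000 * 1258.925412^2 * 0.092^2 * 15.2 / ((4*pi)^3 * 1.38e-23 * 290 * 4000000.0 * 13)
R^4 = 5.43128e18 m^4
R_max = (5.43128e18)^(1/4) = 48275.4 m = 48.3 km

48.3 km


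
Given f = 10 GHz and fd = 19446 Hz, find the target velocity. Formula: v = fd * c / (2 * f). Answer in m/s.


v = 19446 * 3e8 / (2 * 10000000000.0) = 291.7 m/s

291.7 m/s


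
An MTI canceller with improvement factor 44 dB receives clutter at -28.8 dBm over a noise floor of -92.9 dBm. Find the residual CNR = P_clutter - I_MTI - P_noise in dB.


CNR = -28.8 - 44 - (-92.9) = 20.1 dB

20.1 dB


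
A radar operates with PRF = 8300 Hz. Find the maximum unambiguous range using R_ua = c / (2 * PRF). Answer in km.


R_ua = 3e8 / (2 * 8300) = 18072.3 m = 18.1 km

18.1 km


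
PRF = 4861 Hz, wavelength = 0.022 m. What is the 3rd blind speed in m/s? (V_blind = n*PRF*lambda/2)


V_blind = 3 * 4861 * 0.022 / 2 = 160.4 m/s

160.4 m/s


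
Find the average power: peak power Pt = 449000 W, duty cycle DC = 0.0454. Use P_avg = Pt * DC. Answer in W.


P_avg = 449000 * 0.0454 = 20384.6 W

20384.6 W


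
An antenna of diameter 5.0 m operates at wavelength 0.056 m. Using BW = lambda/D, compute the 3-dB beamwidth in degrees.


BW_rad = 0.056 / 5.0 = 0.0112
BW_deg = 0.64 degrees

0.64 degrees


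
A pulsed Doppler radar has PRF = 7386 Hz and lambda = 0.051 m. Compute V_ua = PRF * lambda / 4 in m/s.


V_ua = 7386 * 0.051 / 4 = 94.2 m/s

94.2 m/s


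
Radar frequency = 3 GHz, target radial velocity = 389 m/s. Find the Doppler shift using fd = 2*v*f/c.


fd = 2 * 389 * 3000000000.0 / 3e8 = 7780.0 Hz

7780.0 Hz


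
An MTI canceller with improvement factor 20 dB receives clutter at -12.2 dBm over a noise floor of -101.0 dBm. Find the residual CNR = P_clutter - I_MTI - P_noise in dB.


CNR = -12.2 - 20 - (-101.0) = 68.8 dB

68.8 dB


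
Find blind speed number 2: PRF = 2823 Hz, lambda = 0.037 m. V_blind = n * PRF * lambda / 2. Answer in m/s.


V_blind = 2 * 2823 * 0.037 / 2 = 104.5 m/s

104.5 m/s


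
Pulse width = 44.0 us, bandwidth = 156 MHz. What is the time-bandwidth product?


TBP = 44.0 * 156 = 6864.0

6864.0


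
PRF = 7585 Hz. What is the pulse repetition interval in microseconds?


PRI = 1/7585 = 0.0001318392 s = 131.8 us

131.8 us


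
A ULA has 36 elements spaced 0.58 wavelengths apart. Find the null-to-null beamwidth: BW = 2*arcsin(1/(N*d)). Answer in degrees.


1/(N*d) = 1/(36*0.58) = 0.047893
BW = 2*arcsin(0.047893) = 5.5 degrees

5.5 degrees


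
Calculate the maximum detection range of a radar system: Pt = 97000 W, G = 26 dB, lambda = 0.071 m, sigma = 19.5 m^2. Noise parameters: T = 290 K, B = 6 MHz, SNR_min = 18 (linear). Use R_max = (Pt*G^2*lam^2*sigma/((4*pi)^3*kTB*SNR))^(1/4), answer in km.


G_lin = 10^(26/10) = 398.107171
R^4 = 97000 * 398.107171^2 * 0.071^2 * 19.5 / ((4*pi)^3 * 1.38e-23 * 290 * 6000000.0 * 18)
R^4 = 1.76195e18 m^4
R_max = (1.76195e18)^(1/4) = 36433.3 m = 36.4 km

36.4 km


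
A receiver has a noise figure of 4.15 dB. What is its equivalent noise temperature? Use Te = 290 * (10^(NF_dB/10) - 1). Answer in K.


NF_lin = 10^(4.15/10) = 2.60016
Te = 290 * (2.60016 - 1) = 464.0 K

464.0 K


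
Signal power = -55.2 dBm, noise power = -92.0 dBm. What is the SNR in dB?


SNR = -55.2 - (-92.0) = 36.8 dB

36.8 dB


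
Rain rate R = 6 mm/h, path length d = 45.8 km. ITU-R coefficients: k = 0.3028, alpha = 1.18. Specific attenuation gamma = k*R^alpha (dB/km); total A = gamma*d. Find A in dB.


gamma = 0.3028 * 6^1.18 = 2.50827 dB/km
A = 2.50827 * 45.8 = 114.88 dB

114.88 dB


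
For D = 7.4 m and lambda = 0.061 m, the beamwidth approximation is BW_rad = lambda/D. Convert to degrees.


BW_rad = 0.061 / 7.4 = 0.008243
BW_deg = 0.47 degrees

0.47 degrees


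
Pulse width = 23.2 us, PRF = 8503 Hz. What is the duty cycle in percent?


DC = 23.2e-6 * 8503 * 100 = 19.73%

19.73%


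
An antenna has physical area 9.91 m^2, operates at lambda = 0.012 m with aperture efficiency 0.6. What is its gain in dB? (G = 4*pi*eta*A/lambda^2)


G_linear = 4*pi*0.6*9.91/0.012^2 = 518886.39
G_dB = 10*log10(518886.39) = 57.2 dB

57.2 dB


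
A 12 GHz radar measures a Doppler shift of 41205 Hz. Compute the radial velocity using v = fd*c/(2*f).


v = 41205 * 3e8 / (2 * 12000000000.0) = 515.1 m/s

515.1 m/s


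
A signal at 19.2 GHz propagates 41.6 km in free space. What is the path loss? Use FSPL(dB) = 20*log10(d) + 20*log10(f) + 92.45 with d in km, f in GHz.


20*log10(41.6) = 32.38
20*log10(19.2) = 25.67
FSPL = 150.5 dB

150.5 dB


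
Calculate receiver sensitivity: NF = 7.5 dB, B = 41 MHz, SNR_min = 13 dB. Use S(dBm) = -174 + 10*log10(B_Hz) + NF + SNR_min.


10*log10(41000000.0) = 76.13
S = -174 + 76.13 + 7.5 + 13 = -77.4 dBm

-77.4 dBm


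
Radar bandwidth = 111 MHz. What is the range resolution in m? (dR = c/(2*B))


dR = 3e8 / (2 * 111000000.0) = 1.35 m

1.35 m


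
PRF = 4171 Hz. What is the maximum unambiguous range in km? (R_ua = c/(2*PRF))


R_ua = 3e8 / (2 * 4171) = 35962.6 m = 36.0 km

36.0 km


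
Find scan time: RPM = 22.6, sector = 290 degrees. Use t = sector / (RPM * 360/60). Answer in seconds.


t = 290 / (22.6 * 360) * 60 = 2.14 s

2.14 s


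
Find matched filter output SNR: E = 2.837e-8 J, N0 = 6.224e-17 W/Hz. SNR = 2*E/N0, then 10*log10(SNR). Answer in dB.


SNR_lin = 2 * 2.837e-8 / 6.224e-17 = 9.116e8
SNR_dB = 10*log10(9.116e8) = 89.6 dB

89.6 dB


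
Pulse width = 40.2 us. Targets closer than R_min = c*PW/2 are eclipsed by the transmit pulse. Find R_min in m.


R_min = 3e8 * 40.2e-6 / 2 = 6030.0 m

6030.0 m


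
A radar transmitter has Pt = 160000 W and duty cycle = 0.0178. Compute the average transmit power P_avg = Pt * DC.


P_avg = 160000 * 0.0178 = 2848.0 W

2848.0 W


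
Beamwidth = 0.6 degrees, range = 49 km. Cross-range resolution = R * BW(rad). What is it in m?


BW_rad = 0.010471976
CR = 49000 * 0.010471976 = 513.1 m

513.1 m


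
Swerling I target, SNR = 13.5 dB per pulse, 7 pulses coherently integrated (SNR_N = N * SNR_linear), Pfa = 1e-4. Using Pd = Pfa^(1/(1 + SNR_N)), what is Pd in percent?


SNR_lin = 10^(13.5/10) = 22.38721
SNR_N = 7 * 22.38721 = 156.71047
1/(1 + SNR_N) = 1/157.71047 = 0.0063407
Pd = (1e-4)^0.0063407 = 0.94327
Pd = 94.3%

94.3%


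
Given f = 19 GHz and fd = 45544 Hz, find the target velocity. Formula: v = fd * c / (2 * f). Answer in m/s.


v = 45544 * 3e8 / (2 * 19000000000.0) = 359.6 m/s

359.6 m/s


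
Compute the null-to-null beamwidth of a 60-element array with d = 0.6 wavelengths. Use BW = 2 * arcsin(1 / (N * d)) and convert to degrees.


1/(N*d) = 1/(60*0.6) = 0.027778
BW = 2*arcsin(0.027778) = 3.2 degrees

3.2 degrees


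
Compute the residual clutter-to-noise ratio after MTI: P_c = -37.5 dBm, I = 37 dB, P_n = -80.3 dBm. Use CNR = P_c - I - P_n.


CNR = -37.5 - 37 - (-80.3) = 5.8 dB

5.8 dB


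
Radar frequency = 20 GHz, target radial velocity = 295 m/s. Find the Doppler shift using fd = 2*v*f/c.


fd = 2 * 295 * 20000000000.0 / 3e8 = 39333.3 Hz

39333.3 Hz


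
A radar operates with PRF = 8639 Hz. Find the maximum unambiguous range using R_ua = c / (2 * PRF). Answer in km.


R_ua = 3e8 / (2 * 8639) = 17363.1 m = 17.4 km

17.4 km


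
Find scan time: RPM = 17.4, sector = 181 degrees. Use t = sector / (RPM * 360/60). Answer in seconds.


t = 181 / (17.4 * 360) * 60 = 1.73 s

1.73 s


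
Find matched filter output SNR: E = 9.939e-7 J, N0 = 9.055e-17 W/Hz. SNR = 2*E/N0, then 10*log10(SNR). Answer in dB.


SNR_lin = 2 * 9.939e-7 / 9.055e-17 = 2.195e10
SNR_dB = 10*log10(2.195e10) = 103.4 dB

103.4 dB


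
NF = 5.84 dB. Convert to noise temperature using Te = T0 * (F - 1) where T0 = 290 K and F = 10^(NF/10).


NF_lin = 10^(5.84/10) = 3.837072
Te = 290 * (3.837072 - 1) = 822.8 K

822.8 K


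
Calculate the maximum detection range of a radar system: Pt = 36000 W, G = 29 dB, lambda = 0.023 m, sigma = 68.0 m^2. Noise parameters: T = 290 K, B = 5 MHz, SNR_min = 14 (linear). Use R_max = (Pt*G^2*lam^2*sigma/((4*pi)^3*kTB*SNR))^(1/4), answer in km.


G_lin = 10^(29/10) = 794.328235
R^4 = 36000 * 794.328235^2 * 0.023^2 * 68.0 / ((4*pi)^3 * 1.38e-23 * 290 * 5000000.0 * 14)
R^4 = 1.46981e18 m^4
R_max = (1.46981e18)^(1/4) = 34818.9 m = 34.8 km

34.8 km


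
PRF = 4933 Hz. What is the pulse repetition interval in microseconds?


PRI = 1/4933 = 0.0002027164 s = 202.7 us

202.7 us


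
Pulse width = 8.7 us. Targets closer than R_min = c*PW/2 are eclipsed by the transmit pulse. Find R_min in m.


R_min = 3e8 * 8.7e-6 / 2 = 1305.0 m

1305.0 m


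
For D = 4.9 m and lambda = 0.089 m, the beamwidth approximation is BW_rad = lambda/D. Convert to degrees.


BW_rad = 0.089 / 4.9 = 0.018163
BW_deg = 1.04 degrees

1.04 degrees


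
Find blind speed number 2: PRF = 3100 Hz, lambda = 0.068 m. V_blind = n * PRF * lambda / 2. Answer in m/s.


V_blind = 2 * 3100 * 0.068 / 2 = 210.8 m/s

210.8 m/s


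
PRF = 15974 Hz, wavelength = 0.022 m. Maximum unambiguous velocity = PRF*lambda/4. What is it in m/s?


V_ua = 15974 * 0.022 / 4 = 87.9 m/s

87.9 m/s


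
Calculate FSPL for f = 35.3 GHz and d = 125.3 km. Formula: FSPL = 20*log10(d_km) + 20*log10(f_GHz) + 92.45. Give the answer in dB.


20*log10(125.3) = 41.96
20*log10(35.3) = 30.96
FSPL = 165.4 dB

165.4 dB


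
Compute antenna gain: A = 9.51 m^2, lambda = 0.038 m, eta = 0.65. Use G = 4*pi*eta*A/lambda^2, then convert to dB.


G_linear = 4*pi*0.65*9.51/0.038^2 = 53794.34
G_dB = 10*log10(53794.34) = 47.3 dB

47.3 dB


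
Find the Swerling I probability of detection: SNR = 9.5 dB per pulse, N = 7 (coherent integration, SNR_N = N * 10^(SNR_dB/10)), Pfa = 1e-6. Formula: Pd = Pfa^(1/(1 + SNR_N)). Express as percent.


SNR_lin = 10^(9.5/10) = 8.91251
SNR_N = 7 * 8.91251 = 62.38757
1/(1 + SNR_N) = 1/63.38757 = 0.015776
Pd = (1e-6)^0.015776 = 0.80416
Pd = 80.4%

80.4%


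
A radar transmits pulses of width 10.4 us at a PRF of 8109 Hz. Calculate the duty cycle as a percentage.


DC = 10.4e-6 * 8109 * 100 = 8.43%

8.43%


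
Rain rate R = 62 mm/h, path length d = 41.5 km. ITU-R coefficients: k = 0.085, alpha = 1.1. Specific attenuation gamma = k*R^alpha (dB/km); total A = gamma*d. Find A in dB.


gamma = 0.085 * 62^1.1 = 7.962506 dB/km
A = 7.962506 * 41.5 = 330.44 dB

330.44 dB


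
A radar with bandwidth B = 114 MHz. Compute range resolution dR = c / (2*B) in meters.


dR = 3e8 / (2 * 114000000.0) = 1.32 m

1.32 m
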